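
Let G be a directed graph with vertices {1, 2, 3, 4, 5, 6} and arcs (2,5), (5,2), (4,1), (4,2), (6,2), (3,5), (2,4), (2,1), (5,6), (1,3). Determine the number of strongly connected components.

1

{1, 2, 3, 4, 5, 6} are all mutually reachable — one SCC of size 6.
That gives 1 strongly connected component.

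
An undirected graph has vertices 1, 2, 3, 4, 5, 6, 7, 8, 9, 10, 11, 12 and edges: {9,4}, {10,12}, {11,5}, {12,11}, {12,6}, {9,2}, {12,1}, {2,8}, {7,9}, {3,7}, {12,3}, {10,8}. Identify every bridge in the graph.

1-12, 11-12, 11-5, 12-6, 4-9

The edges on the cycle 10-12-3-7-9-2-8-10 are not bridges since each lies on that cycle.
But removing 12–1 disconnects 12 from 1; removing 11–5 disconnects 11 from 5; removing 11–12 disconnects 11 from 12; removing 12–6 disconnects 12 from 6 — these are bridges.
In total 5 edges are bridges.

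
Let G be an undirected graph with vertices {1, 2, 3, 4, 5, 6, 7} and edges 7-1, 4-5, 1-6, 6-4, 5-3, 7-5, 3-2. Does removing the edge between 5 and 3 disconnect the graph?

Removing 5-3 leaves no path between 5 and 3: the component count goes from 1 to 2. So it is a bridge.

Yes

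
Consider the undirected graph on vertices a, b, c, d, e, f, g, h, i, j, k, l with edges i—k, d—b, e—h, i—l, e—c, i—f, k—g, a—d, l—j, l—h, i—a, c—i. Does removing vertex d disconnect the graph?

Yes

Deleting d raises the number of components from 1 to 2, so d is a cut vertex.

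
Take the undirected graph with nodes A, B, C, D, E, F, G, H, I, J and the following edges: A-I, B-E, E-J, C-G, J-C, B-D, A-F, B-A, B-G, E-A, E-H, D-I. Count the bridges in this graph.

2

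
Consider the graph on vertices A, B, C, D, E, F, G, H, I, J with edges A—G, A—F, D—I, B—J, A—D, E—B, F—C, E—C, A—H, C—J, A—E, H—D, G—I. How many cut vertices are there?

Removing A increases the component count from 1 to 2, so A is a cut vertex.
By contrast removing D leaves 1 component; it is not a cut vertex. No other vertex is a cut vertex either.

1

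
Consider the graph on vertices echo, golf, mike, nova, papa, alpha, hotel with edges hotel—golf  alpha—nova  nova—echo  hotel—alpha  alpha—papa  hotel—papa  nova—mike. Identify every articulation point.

Removing nova increases the component count from 1 to 3, so nova is a cut vertex.
Removing alpha increases the component count from 1 to 2, so alpha is a cut vertex.
Removing hotel increases the component count from 1 to 2, so hotel is a cut vertex.
By contrast removing papa leaves 1 component; it is not a cut vertex. No other vertex is a cut vertex either.

nova, alpha, hotel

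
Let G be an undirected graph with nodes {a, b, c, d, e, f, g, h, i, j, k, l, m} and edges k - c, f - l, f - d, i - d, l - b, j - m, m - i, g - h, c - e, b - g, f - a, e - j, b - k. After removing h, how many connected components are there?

With h gone, the remaining components are: {a, b, c, d, e, f, g, i, j, k, l, m}.
That is 1 component.

1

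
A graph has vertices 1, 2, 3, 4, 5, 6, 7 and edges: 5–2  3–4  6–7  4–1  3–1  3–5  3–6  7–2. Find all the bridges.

The edges on the cycle 3-4-1-3 are not bridges since each lies on that cycle.
Every edge lies on some cycle, so there are no bridges.

none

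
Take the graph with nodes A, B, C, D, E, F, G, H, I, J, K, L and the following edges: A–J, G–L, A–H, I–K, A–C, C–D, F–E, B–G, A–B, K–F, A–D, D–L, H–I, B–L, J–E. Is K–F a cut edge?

After removing K–F, the path K-I-H-A-J-E-F still connects them, so the edge is not a bridge.

No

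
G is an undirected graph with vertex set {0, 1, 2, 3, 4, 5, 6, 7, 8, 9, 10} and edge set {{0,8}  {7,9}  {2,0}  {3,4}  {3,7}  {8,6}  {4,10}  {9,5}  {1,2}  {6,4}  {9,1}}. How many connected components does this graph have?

1

Starting from 0 we can reach 0, 1, 2, 3, 4, 5, 6, 7, 8, 9, 10. That is one component of size 11.
Total: 1 component.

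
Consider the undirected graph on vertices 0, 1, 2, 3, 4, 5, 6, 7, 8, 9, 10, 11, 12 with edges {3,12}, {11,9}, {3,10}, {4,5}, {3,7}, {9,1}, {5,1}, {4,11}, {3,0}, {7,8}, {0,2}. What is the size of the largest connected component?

6 is isolated — a component by itself.
Starting from 1 we can reach 1, 4, 5, 9, 11. That is one component of size 5.
Starting from 0 we can reach 0, 2, 3, 7, 8, 10, 12. That is one component of size 7.
The largest has 7 vertices.

7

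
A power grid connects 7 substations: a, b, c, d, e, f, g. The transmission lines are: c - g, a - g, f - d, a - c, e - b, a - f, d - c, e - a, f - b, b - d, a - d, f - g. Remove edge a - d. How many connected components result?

a and d are still connected via a-f-d, so the component count stays at 1.

1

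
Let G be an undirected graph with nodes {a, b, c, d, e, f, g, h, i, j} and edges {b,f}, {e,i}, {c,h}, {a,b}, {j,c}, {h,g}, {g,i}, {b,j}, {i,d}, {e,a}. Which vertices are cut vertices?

b, i

Removing b increases the component count from 1 to 2, so b is a cut vertex.
Removing i increases the component count from 1 to 2, so i is a cut vertex.
By contrast removing e leaves 1 component; it is not a cut vertex. No other vertex is a cut vertex either.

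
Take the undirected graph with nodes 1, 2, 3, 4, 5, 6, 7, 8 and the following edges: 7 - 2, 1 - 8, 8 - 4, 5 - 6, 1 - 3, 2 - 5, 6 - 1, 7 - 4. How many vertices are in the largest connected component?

8

Starting from 1 we can reach 1, 2, 3, 4, 5, 6, 7, 8. That is one component of size 8.
The largest has 8 vertices.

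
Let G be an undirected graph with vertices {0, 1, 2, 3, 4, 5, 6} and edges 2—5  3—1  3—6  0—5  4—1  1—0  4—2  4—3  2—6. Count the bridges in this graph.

The edges on the cycle 4-3-1-0-5-2-4 are not bridges since each lies on that cycle.
Every edge lies on some cycle, so there are no bridges.

0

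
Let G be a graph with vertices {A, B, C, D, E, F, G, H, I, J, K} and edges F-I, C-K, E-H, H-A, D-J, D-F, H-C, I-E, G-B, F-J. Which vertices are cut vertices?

Removing C increases the component count from 2 to 3, so C is a cut vertex.
Removing E increases the component count from 2 to 3, so E is a cut vertex.
Removing F increases the component count from 2 to 3, so F is a cut vertex.
Likewise H, I are cut vertices.
By contrast removing K leaves 2 components; it is not a cut vertex. No other vertex is a cut vertex either.

C, E, F, H, I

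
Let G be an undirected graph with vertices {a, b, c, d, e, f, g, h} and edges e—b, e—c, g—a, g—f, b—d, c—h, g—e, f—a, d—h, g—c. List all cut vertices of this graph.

g

Removing g increases the component count from 1 to 2, so g is a cut vertex.
By contrast removing a leaves 1 component; it is not a cut vertex. No other vertex is a cut vertex either.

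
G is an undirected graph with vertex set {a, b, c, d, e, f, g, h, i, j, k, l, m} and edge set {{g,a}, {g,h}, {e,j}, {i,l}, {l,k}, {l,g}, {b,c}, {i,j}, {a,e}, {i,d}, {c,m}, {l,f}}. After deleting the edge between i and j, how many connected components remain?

2

i and j are still connected via i-l-g-a-e-j, so the component count stays at 2.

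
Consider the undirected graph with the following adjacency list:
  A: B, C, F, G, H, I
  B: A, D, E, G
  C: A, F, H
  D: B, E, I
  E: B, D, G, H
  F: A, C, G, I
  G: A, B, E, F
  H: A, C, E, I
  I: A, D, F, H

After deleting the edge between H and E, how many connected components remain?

H and E are still connected via H-A-B-E, so the component count stays at 1.

1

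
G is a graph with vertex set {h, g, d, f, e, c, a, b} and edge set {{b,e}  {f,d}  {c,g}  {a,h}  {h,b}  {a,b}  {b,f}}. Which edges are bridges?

b-e, b-f, c-g, d-f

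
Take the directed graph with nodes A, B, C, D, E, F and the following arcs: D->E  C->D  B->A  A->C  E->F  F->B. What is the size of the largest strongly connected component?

{A, B, C, D, E, F} are all mutually reachable — one SCC of size 6.
The largest has 6 vertices.

6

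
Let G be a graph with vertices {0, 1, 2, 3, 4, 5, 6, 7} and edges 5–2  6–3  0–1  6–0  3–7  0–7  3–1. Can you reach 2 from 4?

No

The component containing 4 is {4}, and 2 is not in it.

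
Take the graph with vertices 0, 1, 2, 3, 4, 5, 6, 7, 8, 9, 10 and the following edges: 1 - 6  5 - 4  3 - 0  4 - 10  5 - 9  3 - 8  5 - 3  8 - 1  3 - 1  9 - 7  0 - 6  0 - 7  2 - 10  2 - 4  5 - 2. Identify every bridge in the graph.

The edges on the cycle 5-2-10-4-5 are not bridges since each lies on that cycle.
Every edge lies on some cycle, so there are no bridges.

none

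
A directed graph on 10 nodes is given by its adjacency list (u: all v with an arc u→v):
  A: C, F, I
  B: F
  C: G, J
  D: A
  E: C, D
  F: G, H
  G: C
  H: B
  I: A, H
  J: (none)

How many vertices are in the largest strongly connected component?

3

{B, F, H} are all mutually reachable — one SCC of size 3.
{C, G} are all mutually reachable — one SCC of size 2.
{A, I} are all mutually reachable — one SCC of size 2.
{D} is an SCC by itself.
{E} is an SCC by itself.
(and 1 more singleton SCC)
The largest has 3 vertices.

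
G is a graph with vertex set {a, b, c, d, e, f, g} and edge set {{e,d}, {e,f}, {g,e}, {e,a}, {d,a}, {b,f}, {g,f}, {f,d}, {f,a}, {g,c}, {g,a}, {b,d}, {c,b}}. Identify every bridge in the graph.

The edges on the cycle g-c-b-f-g are not bridges since each lies on that cycle.
Every edge lies on some cycle, so there are no bridges.

none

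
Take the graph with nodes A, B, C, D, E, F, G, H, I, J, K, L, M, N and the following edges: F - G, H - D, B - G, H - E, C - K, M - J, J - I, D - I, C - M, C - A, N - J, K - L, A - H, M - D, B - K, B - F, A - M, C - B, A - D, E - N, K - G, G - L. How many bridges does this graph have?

The edges on the cycle A-H-E-N-J-I-D-A are not bridges since each lies on that cycle.
Every edge lies on some cycle, so there are no bridges.

0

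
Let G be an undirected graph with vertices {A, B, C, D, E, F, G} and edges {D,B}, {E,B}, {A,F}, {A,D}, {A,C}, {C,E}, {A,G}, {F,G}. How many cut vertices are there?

Removing A increases the component count from 1 to 2, so A is a cut vertex.
By contrast removing D leaves 1 component; it is not a cut vertex. No other vertex is a cut vertex either.

1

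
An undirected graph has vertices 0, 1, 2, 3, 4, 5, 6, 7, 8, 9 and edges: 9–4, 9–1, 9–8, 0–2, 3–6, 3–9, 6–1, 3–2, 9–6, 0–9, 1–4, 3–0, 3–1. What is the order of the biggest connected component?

5 is isolated — a component by itself.
7 is isolated — a component by itself.
Starting from 0 we can reach 0, 1, 2, 3, 4, 6, 8, 9. That is one component of size 8.
The largest has 8 vertices.

8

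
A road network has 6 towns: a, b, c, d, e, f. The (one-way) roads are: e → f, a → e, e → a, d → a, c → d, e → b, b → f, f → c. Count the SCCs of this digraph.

{a, b, c, d, e, f} are all mutually reachable — one SCC of size 6.
That gives 1 strongly connected component.

1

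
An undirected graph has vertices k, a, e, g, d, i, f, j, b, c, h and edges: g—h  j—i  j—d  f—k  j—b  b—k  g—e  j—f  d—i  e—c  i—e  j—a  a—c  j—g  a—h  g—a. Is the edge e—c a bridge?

No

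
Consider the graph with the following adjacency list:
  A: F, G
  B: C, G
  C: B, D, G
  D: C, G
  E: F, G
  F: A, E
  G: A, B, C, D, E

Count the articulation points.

Removing G increases the component count from 1 to 2, so G is a cut vertex.
By contrast removing F leaves 1 component; it is not a cut vertex. No other vertex is a cut vertex either.

1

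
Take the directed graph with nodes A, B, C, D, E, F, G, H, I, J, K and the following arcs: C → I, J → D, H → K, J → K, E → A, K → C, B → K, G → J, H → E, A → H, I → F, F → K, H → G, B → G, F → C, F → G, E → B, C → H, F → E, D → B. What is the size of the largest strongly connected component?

{A, B, C, D, E, F, G, H, I, J, K} are all mutually reachable — one SCC of size 11.
The largest has 11 vertices.

11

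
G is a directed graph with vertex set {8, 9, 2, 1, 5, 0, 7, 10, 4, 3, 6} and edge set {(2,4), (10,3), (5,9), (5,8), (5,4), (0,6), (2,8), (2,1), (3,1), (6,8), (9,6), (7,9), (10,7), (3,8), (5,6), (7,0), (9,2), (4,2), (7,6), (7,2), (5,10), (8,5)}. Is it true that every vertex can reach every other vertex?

There is no directed path from 1 to 0, so the graph is not strongly connected.

No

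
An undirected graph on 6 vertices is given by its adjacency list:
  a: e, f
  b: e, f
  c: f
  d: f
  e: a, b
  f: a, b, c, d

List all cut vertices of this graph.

f

Removing f increases the component count from 1 to 3, so f is a cut vertex.
By contrast removing c leaves 1 component; it is not a cut vertex. No other vertex is a cut vertex either.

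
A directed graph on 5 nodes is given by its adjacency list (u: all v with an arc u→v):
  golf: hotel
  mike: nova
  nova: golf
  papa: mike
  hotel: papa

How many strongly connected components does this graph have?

{golf, mike, nova, papa, hotel} are all mutually reachable — one SCC of size 5.
That gives 1 strongly connected component.

1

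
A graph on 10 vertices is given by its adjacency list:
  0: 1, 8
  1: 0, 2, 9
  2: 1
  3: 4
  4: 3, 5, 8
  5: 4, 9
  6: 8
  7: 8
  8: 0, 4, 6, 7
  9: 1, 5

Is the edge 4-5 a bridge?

No

After removing 4-5, the path 4-8-0-1-9-5 still connects them, so the edge is not a bridge.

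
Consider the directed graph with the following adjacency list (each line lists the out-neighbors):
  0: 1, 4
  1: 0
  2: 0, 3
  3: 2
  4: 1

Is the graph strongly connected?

There is no directed path from 4 to 3, so the graph is not strongly connected.

No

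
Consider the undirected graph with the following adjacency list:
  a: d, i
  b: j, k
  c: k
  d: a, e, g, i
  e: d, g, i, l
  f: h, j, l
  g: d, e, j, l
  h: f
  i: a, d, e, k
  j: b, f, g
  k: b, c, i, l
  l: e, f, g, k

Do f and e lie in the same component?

Yes

From f we can reach a, b, c, d, e, f, g, h, i, j, k, l, which includes e.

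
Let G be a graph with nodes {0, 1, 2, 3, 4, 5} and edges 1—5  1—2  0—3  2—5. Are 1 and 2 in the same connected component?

From 1 we can reach 1, 2, 5, which includes 2.

Yes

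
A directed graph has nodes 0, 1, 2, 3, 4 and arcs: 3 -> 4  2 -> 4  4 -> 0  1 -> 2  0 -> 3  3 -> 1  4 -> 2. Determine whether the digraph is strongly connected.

Yes

From 3 we can reach every vertex (0, 1, 2, 3, 4), and every vertex can reach 3 (0, 1, 2, 3, 4). So the whole graph is one strongly connected component.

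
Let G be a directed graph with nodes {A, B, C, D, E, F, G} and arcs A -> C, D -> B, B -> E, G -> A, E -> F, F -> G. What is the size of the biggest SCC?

{E} is an SCC by itself.
{D} is an SCC by itself.
{A} is an SCC by itself.
{F} is an SCC by itself.
{G} is an SCC by itself.
(and 2 more singleton SCCs)
The largest has 1 vertex.

1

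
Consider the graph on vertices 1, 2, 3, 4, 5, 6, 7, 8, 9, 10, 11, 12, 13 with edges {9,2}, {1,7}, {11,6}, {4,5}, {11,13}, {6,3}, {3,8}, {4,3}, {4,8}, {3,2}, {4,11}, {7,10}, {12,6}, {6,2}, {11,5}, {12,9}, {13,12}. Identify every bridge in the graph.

1-7, 10-7

The edges on the cycle 4-11-5-4 are not bridges since each lies on that cycle.
But removing 1 - 7 disconnects 1 from 7; removing 7 - 10 disconnects 7 from 10 — these are bridges.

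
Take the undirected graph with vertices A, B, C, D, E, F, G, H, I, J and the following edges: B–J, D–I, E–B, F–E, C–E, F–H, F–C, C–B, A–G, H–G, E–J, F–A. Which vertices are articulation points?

F

Removing F increases the component count from 2 to 3, so F is a cut vertex.
By contrast removing A leaves 2 components; it is not a cut vertex. No other vertex is a cut vertex either.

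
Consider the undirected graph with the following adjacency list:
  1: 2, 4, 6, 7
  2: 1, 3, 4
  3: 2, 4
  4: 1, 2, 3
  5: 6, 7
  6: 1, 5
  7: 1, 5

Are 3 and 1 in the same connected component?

Yes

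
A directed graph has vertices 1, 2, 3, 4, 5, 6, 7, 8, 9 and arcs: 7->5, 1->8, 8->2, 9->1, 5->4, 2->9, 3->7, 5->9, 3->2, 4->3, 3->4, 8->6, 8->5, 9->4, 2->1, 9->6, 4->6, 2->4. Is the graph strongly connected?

No

There is no directed path from 6 to 2, so the graph is not strongly connected.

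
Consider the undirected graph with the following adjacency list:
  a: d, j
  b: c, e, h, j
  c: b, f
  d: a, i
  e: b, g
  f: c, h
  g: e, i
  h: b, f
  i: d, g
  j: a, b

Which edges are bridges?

none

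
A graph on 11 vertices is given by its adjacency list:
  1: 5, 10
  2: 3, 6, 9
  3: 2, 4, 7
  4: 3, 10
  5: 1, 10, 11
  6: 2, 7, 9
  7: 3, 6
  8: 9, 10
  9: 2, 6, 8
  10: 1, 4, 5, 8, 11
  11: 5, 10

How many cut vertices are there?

1

Removing 10 increases the component count from 1 to 2, so 10 is a cut vertex.
By contrast removing 4 leaves 1 component; it is not a cut vertex. No other vertex is a cut vertex either.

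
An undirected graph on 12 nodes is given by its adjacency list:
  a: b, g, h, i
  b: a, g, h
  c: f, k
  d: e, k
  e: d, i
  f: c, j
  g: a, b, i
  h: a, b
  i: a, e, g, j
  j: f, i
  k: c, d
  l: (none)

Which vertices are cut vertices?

Removing i increases the component count from 2 to 3, so i is a cut vertex.
By contrast removing e leaves 2 components; it is not a cut vertex. No other vertex is a cut vertex either.

i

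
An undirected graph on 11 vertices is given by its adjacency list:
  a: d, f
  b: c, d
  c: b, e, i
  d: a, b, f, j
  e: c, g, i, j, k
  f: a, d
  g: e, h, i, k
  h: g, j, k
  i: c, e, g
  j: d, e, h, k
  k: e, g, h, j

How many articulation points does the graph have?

Removing d increases the component count from 1 to 2, so d is a cut vertex.
By contrast removing b leaves 1 component; it is not a cut vertex. No other vertex is a cut vertex either.

1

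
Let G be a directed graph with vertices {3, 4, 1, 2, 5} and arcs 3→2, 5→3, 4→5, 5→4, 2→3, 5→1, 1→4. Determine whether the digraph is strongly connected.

There is no directed path from 2 to 1, so the graph is not strongly connected.

No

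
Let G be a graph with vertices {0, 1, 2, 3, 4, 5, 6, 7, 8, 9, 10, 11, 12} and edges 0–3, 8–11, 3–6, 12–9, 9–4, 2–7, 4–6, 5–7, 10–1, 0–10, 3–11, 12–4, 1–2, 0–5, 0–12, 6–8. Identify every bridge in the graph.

none

The edges on the cycle 12-9-4-12 are not bridges since each lies on that cycle.
Every edge lies on some cycle, so there are no bridges.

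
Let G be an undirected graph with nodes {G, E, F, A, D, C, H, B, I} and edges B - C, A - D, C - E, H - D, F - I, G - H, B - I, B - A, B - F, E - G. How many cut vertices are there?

1

Removing B increases the component count from 1 to 2, so B is a cut vertex.
By contrast removing G leaves 1 component; it is not a cut vertex. No other vertex is a cut vertex either.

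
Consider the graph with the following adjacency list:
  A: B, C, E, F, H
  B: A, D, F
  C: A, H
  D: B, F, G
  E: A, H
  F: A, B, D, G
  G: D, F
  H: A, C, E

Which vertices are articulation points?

Removing A increases the component count from 1 to 2, so A is a cut vertex.
By contrast removing B leaves 1 component; it is not a cut vertex. No other vertex is a cut vertex either.

A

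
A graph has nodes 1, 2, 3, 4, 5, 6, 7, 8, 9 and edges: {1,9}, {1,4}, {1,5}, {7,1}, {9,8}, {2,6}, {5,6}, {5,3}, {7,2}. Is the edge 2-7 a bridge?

No

After removing 2-7, the path 2-6-5-1-7 still connects them, so the edge is not a bridge.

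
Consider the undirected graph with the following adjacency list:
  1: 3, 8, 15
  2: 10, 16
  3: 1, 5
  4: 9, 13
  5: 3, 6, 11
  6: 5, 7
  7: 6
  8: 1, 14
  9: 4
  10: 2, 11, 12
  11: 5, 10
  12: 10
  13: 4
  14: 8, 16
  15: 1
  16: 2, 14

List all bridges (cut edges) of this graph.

The edges on the cycle 5-11-10-2-16-14-8-1-3-5 are not bridges since each lies on that cycle.
But removing 6-7 disconnects 6 from 7; removing 9-4 disconnects 9 from 4; removing 10-12 disconnects 10 from 12; removing 4-13 disconnects 4 from 13 — these are bridges.
In total 6 edges are bridges.

1-15, 10-12, 13-4, 4-9, 5-6, 6-7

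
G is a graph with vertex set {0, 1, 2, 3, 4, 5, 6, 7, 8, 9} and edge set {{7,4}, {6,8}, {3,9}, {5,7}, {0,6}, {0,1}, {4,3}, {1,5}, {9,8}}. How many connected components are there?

2 is isolated — a component by itself.
Starting from 0 we can reach 0, 1, 3, 4, 5, 6, 7, 8, 9. That is one component of size 9.
Total: 2 components.

2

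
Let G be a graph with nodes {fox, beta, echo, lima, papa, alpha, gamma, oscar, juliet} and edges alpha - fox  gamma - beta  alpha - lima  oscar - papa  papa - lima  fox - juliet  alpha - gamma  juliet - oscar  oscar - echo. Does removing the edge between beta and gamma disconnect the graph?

Yes

Removing beta - gamma leaves no path between beta and gamma: the component count goes from 1 to 2. So it is a bridge.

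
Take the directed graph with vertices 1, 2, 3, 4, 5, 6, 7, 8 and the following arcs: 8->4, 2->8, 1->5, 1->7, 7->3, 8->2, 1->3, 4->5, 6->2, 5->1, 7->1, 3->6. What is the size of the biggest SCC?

{1, 2, 3, 4, 5, 6, 7, 8} are all mutually reachable — one SCC of size 8.
The largest has 8 vertices.

8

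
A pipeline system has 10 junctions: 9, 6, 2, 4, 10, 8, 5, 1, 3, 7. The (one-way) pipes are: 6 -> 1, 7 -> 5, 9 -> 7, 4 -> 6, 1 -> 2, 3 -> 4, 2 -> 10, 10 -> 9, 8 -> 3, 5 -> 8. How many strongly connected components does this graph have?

1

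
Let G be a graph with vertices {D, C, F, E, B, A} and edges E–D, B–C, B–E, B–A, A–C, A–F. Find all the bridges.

A-F, B-E, D-E

The edges on the cycle B-A-C-B are not bridges since each lies on that cycle.
But removing E–D disconnects E from D; removing A–F disconnects A from F; removing B–E disconnects B from E — these are bridges.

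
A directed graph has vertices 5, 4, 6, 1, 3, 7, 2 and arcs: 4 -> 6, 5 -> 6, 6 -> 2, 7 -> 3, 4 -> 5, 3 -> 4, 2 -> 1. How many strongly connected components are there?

7

{4} is an SCC by itself.
{5} is an SCC by itself.
{7} is an SCC by itself.
{2} is an SCC by itself.
{3} is an SCC by itself.
(and 2 more singleton SCCs)
That gives 7 strongly connected components.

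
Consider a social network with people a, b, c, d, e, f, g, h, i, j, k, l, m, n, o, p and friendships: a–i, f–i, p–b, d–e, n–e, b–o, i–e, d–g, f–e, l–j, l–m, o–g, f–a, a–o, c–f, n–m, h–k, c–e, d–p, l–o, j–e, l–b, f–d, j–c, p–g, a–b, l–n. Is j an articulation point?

No

Deleting j leaves 2 components (was 2), so j is not a cut vertex.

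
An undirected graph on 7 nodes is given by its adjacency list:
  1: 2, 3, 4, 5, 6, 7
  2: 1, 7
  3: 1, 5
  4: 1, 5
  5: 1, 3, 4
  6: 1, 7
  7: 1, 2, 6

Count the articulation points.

1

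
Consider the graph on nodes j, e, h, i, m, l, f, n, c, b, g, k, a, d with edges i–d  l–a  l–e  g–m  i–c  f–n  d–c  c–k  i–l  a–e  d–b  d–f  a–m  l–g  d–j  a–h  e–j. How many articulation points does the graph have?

Removing a increases the component count from 1 to 2, so a is a cut vertex.
Removing c increases the component count from 1 to 2, so c is a cut vertex.
Removing d increases the component count from 1 to 3, so d is a cut vertex.
Likewise f is a cut vertex.
By contrast removing n leaves 1 component; it is not a cut vertex. No other vertex is a cut vertex either.

4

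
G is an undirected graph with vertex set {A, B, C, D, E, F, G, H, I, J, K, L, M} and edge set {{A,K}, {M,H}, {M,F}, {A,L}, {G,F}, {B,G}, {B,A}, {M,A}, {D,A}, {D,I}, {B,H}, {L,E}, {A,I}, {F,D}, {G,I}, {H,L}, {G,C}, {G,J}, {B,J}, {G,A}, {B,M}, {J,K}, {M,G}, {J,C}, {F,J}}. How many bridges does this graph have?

The edges on the cycle D-A-I-D are not bridges since each lies on that cycle.
But removing E - L disconnects E from L — this is a bridge.

1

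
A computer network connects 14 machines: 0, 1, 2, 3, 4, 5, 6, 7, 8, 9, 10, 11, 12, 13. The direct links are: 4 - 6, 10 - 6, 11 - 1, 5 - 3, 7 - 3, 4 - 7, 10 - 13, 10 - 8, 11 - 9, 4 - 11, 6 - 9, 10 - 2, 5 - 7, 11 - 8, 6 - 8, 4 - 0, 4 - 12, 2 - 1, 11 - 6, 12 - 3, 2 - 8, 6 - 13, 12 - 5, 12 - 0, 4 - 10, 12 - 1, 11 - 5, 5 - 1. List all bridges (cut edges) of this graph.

none

The edges on the cycle 4-10-2-8-6-11-4 are not bridges since each lies on that cycle.
Every edge lies on some cycle, so there are no bridges.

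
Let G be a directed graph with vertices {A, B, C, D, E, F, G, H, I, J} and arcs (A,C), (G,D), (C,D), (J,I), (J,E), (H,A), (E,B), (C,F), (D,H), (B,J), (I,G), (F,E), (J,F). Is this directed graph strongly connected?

From H we can reach every vertex (A, B, C, D, E, F, G, H, I, J), and every vertex can reach H (A, B, C, D, E, F, G, H, I, J). So the whole graph is one strongly connected component.

Yes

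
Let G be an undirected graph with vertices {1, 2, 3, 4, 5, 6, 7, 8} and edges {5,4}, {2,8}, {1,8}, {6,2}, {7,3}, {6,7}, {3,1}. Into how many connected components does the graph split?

2

Starting from 4 we can reach 4, 5. That is one component of size 2.
Starting from 1 we can reach 1, 2, 3, 6, 7, 8. That is one component of size 6.
Total: 2 components.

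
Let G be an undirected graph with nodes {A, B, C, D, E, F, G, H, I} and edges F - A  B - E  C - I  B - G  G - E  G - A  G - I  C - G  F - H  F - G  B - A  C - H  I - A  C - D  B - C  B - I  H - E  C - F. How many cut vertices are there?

1

Removing C increases the component count from 1 to 2, so C is a cut vertex.
By contrast removing E leaves 1 component; it is not a cut vertex. No other vertex is a cut vertex either.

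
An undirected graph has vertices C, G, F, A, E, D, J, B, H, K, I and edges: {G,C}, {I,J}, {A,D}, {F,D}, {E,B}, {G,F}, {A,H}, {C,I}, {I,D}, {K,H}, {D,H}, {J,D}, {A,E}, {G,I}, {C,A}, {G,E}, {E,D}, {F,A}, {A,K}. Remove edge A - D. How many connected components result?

1

A and D are still connected via A-F-D, so the component count stays at 1.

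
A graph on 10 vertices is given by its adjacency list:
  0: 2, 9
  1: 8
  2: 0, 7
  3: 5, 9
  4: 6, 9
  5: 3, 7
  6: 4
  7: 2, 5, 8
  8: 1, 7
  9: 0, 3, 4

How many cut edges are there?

The edges on the cycle 5-3-9-0-2-7-5 are not bridges since each lies on that cycle.
But removing 8-1 disconnects 8 from 1; removing 4-9 disconnects 4 from 9; removing 7-8 disconnects 7 from 8; removing 4-6 disconnects 4 from 6 — these are bridges.
That makes 4 bridges.

4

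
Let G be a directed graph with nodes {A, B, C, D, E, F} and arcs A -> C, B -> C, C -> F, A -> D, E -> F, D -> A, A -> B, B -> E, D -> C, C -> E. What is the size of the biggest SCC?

2

{A, D} are all mutually reachable — one SCC of size 2.
{C} is an SCC by itself.
{F} is an SCC by itself.
{E} is an SCC by itself.
{B} is an SCC by itself.
The largest has 2 vertices.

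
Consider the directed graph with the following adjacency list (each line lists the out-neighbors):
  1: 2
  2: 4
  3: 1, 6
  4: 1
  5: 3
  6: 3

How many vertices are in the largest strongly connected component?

{1, 2, 4} are all mutually reachable — one SCC of size 3.
{3, 6} are all mutually reachable — one SCC of size 2.
{5} is an SCC by itself.
The largest has 3 vertices.

3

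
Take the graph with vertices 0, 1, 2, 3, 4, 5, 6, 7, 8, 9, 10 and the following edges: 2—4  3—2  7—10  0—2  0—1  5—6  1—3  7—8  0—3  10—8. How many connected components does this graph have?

9 is isolated — a component by itself.
Starting from 5 we can reach 5, 6. That is one component of size 2.
Starting from 7 we can reach 7, 8, 10. That is one component of size 3.
Starting from 0 we can reach 0, 1, 2, 3, 4. That is one component of size 5.
Total: 4 components.

4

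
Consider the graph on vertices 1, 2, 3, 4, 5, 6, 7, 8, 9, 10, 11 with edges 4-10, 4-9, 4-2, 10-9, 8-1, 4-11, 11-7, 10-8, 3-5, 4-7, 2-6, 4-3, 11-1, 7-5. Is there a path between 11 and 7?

From 11 we can reach 1, 2, 3, 4, 5, 6, 7, 8, 9, 10, 11, which includes 7.

Yes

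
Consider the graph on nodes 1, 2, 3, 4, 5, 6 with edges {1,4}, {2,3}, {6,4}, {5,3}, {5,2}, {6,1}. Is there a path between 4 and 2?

No

The component containing 4 is {1, 4, 6}, and 2 is not in it.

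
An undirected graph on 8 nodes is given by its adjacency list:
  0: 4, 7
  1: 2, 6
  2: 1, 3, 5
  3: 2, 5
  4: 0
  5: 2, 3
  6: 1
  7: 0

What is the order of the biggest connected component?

Starting from 0 we can reach 0, 4, 7. That is one component of size 3.
Starting from 1 we can reach 1, 2, 3, 5, 6. That is one component of size 5.
The largest has 5 vertices.

5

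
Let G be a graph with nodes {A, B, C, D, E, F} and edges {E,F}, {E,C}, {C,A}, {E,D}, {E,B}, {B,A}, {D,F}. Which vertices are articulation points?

E

Removing E increases the component count from 1 to 2, so E is a cut vertex.
By contrast removing A leaves 1 component; it is not a cut vertex. No other vertex is a cut vertex either.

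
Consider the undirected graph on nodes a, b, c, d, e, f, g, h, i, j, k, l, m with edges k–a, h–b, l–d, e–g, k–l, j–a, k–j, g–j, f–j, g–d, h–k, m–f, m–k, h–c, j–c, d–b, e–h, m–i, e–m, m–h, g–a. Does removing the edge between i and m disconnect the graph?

Removing i–m leaves no path between i and m: the component count goes from 1 to 2. So it is a bridge.

Yes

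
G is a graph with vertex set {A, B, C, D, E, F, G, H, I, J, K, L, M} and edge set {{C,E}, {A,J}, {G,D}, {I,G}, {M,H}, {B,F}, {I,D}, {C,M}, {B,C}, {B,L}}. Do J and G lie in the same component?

No

The component containing J is {A, J}, and G is not in it.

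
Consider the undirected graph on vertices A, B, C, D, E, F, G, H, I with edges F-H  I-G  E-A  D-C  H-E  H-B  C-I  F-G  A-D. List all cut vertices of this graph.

Removing H increases the component count from 1 to 2, so H is a cut vertex.
By contrast removing F leaves 1 component; it is not a cut vertex. No other vertex is a cut vertex either.

H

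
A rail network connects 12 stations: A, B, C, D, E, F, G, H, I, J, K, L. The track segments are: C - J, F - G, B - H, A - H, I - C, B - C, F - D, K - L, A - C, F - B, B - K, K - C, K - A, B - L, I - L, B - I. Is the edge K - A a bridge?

No

After removing K - A, the path K-C-A still connects them, so the edge is not a bridge.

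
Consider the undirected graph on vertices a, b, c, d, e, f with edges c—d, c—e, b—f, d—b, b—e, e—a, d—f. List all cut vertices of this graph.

e

Removing e increases the component count from 1 to 2, so e is a cut vertex.
By contrast removing c leaves 1 component; it is not a cut vertex. No other vertex is a cut vertex either.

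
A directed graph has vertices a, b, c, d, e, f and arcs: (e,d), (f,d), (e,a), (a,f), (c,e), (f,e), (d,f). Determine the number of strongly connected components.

{a, d, e, f} are all mutually reachable — one SCC of size 4.
{c} is an SCC by itself.
{b} is an SCC by itself.
That gives 3 strongly connected components.

3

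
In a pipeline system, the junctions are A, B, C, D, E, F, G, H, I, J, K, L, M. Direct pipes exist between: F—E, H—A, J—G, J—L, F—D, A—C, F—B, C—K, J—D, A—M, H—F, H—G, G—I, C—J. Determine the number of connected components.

Starting from A we can reach A, B, C, D, E, F, G, H, I, J, K, L, M. That is one component of size 13.
Total: 1 component.

1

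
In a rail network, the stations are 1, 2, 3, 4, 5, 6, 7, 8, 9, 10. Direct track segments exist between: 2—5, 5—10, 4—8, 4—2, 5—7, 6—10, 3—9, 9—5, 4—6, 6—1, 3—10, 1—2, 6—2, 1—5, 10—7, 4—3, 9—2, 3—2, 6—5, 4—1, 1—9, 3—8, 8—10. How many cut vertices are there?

0

Removing 6, for instance, still leaves 1 component. No single vertex removal increases the component count — the graph has no articulation points.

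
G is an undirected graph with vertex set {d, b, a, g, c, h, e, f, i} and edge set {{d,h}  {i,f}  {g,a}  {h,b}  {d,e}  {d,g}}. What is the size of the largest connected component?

6

c is isolated — a component by itself.
Starting from f we can reach f, i. That is one component of size 2.
Starting from a we can reach a, b, d, e, g, h. That is one component of size 6.
The largest has 6 vertices.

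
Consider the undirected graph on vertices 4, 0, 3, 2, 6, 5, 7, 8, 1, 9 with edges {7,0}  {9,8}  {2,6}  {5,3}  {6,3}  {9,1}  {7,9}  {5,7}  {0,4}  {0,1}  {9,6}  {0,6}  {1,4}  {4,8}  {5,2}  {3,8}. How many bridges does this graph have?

0

The edges on the cycle 9-1-4-8-9 are not bridges since each lies on that cycle.
Every edge lies on some cycle, so there are no bridges.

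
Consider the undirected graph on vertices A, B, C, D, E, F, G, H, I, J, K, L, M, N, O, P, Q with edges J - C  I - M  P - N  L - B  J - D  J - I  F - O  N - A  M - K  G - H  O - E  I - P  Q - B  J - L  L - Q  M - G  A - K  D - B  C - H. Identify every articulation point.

Removing J increases the component count from 2 to 3, so J is a cut vertex.
Removing O increases the component count from 2 to 3, so O is a cut vertex.
By contrast removing I leaves 2 components; it is not a cut vertex. No other vertex is a cut vertex either.

J, O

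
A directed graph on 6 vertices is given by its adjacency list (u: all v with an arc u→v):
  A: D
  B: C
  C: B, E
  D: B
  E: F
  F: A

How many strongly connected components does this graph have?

1

{A, B, C, D, E, F} are all mutually reachable — one SCC of size 6.
That gives 1 strongly connected component.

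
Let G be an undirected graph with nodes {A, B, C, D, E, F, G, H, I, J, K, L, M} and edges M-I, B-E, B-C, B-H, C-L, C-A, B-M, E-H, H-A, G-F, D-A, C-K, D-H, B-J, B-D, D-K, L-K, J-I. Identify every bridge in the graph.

The edges on the cycle C-L-K-C are not bridges since each lies on that cycle.
But removing G-F disconnects G from F — this is a bridge.

F-G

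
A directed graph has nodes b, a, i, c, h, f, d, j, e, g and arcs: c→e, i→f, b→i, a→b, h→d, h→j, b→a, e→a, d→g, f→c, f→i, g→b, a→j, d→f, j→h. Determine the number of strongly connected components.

1

{a, b, c, d, e, f, g, h, i, j} are all mutually reachable — one SCC of size 10.
That gives 1 strongly connected component.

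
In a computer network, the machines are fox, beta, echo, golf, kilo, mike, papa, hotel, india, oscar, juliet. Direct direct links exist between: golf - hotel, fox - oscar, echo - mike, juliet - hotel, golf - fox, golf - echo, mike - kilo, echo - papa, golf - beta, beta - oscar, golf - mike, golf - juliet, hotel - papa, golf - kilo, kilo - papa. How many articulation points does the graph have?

1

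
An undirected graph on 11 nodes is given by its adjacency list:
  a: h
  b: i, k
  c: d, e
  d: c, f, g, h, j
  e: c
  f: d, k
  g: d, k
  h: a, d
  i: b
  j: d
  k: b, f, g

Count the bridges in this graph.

The edges on the cycle d-f-k-g-d are not bridges since each lies on that cycle.
But removing a-h disconnects a from h; removing j-d disconnects j from d; removing b-k disconnects b from k; removing c-e disconnects c from e — these are bridges.
In total 7 edges are bridges.

7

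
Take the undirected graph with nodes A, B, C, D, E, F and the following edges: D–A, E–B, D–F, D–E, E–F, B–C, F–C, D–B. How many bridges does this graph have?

1

The edges on the cycle D-E-F-D are not bridges since each lies on that cycle.
But removing A–D disconnects A from D — this is a bridge.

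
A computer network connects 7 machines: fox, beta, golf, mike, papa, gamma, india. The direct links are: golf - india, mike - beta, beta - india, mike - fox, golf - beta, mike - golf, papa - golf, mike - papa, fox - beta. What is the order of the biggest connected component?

6

gamma is isolated — a component by itself.
Starting from fox we can reach fox, beta, golf, mike, papa, india. That is one component of size 6.
The largest has 6 vertices.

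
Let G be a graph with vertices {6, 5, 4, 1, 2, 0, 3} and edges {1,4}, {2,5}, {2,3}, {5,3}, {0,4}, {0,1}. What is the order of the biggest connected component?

6 is isolated — a component by itself.
Starting from 0 we can reach 0, 1, 4. That is one component of size 3.
Starting from 2 we can reach 2, 3, 5. That is one component of size 3.
The largest has 3 vertices.

3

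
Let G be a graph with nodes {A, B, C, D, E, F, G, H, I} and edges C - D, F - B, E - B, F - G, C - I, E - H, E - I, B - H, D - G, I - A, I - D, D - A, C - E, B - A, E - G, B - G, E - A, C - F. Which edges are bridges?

The edges on the cycle C-F-G-D-C are not bridges since each lies on that cycle.
Every edge lies on some cycle, so there are no bridges.

none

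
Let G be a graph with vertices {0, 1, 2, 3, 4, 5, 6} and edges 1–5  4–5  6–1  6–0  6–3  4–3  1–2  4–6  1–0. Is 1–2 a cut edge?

Yes

Removing 1–2 leaves no path between 1 and 2: the component count goes from 1 to 2. So it is a bridge.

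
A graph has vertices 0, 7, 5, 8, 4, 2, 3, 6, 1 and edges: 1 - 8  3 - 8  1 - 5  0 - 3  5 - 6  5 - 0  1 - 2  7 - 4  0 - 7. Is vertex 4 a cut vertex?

No

Deleting 4 leaves 1 component (was 1), so 4 is not a cut vertex.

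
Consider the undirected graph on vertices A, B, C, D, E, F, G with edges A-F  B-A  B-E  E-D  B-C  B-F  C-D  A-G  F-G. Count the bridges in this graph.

The edges on the cycle B-E-D-C-B are not bridges since each lies on that cycle.
Every edge lies on some cycle, so there are no bridges.

0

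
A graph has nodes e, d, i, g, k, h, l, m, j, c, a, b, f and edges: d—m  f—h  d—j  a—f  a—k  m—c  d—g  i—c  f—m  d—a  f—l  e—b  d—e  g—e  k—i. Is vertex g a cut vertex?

Deleting g leaves 1 component (was 1) (its neighbors d, e remain connected to each other), so g is not a cut vertex.

No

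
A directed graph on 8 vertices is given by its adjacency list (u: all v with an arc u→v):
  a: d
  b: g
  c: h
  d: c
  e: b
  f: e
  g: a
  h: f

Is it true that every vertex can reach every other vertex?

From b we can reach every vertex (a, b, c, d, e, f, g, h), and every vertex can reach b (a, b, c, d, e, f, g, h). So the whole graph is one strongly connected component.

Yes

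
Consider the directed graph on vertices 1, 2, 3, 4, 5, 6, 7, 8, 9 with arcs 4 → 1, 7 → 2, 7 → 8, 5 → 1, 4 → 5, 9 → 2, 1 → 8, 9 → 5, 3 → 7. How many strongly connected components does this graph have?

{3} is an SCC by itself.
{5} is an SCC by itself.
{4} is an SCC by itself.
{1} is an SCC by itself.
{8} is an SCC by itself.
(and 4 more singleton SCCs)
That gives 9 strongly connected components.

9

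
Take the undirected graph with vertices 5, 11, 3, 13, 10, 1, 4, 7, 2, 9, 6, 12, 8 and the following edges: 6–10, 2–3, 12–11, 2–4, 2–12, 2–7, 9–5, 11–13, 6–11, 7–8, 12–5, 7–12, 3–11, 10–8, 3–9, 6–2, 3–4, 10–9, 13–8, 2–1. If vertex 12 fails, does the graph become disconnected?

No

Deleting 12 leaves 1 component (was 1) (its neighbors 2, 5, 7, 11 remain connected to each other), so 12 is not a cut vertex.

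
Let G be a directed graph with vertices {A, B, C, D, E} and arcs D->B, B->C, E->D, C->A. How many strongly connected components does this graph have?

{E} is an SCC by itself.
{A} is an SCC by itself.
{C} is an SCC by itself.
{D} is an SCC by itself.
{B} is an SCC by itself.
That gives 5 strongly connected components.

5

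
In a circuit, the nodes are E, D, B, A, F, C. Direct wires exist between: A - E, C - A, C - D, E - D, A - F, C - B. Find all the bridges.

The edges on the cycle C-A-E-D-C are not bridges since each lies on that cycle.
But removing A - F disconnects A from F; removing C - B disconnects C from B — these are bridges.

A-F, B-C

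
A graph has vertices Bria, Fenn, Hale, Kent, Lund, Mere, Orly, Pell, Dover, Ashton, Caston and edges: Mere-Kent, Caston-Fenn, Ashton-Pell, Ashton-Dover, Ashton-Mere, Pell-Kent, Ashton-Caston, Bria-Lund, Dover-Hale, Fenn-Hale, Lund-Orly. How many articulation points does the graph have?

2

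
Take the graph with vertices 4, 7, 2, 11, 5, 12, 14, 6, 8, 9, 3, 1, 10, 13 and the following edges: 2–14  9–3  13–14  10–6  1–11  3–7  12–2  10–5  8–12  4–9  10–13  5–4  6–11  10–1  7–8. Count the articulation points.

Removing 10 increases the component count from 1 to 2, so 10 is a cut vertex.
By contrast removing 9 leaves 1 component; it is not a cut vertex. No other vertex is a cut vertex either.

1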